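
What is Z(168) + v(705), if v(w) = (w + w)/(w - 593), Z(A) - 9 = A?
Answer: 10617/56 ≈ 189.59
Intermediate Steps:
Z(A) = 9 + A
v(w) = 2*w/(-593 + w) (v(w) = (2*w)/(-593 + w) = 2*w/(-593 + w))
Z(168) + v(705) = (9 + 168) + 2*705/(-593 + 705) = 177 + 2*705/112 = 177 + 2*705*(1/112) = 177 + 705/56 = 10617/56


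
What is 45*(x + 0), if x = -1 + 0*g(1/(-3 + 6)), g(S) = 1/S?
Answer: -45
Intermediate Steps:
x = -1 (x = -1 + 0/(1/(-3 + 6)) = -1 + 0/(1/3) = -1 + 0*3 = -1 + 0 = -1)
45*(x + 0) = 45*(-1 + 0) = 45*(-1) = -45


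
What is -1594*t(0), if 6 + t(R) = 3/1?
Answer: 4782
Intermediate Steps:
t(R) = -3 (t(R) = -6 + 3/1 = -6 + 3*1 = -6 + 3 = -3)
-1594*t(0) = -1594*(-3) = 4782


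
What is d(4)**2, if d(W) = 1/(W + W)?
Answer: 1/64 ≈ 0.015625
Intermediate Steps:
d(W) = 1/(2*W)
d(4)**2 = ((1/2)/4)**2 = ((1/2)*(1/4))**2 = (1/8)**2 = 1/64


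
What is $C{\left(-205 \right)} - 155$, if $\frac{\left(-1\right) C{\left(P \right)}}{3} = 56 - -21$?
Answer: $-386$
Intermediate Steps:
$C{\left(P \right)} = -231$ ($C{\left(P \right)} = - 3 \left(56 - -21\right) = - 3 \left(56 + 21\right) = \left(-3\right) 77 = -231$)
$C{\left(-205 \right)} - 155 = -231 - 155 = -386$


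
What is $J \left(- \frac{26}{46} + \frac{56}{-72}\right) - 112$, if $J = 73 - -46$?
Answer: $- \frac{56266}{207} \approx -271.82$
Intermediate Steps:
$J = 119$ ($J = 73 + 46 = 119$)
$J \left(- \frac{26}{46} + \frac{56}{-72}\right) - 112 = 119 \left(- \frac{26}{46} + \frac{56}{-72}\right) - 112 = 119 \left(\left(-26\right) \frac{1}{46} + 56 \left(- \frac{1}{72}\right)\right) - 112 = 119 \left(- \frac{13}{23} - \frac{7}{9}\right) - 112 = 119 \left(- \frac{278}{207}\right) - 112 = - \frac{33082}{207} - 112 = - \frac{56266}{207}$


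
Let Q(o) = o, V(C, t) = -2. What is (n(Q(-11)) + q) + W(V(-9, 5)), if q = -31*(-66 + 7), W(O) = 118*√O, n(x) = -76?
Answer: 1753 + 118*I*√2 ≈ 1753.0 + 166.88*I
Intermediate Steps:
q = 1829 (q = -31*(-59) = 1829)
(n(Q(-11)) + q) + W(V(-9, 5)) = (-76 + 1829) + 118*√(-2) = 1753 + 118*(I*√2) = 1753 + 118*I*√2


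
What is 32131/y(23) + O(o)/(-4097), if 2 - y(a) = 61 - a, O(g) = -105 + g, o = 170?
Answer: -131643047/147492 ≈ -892.54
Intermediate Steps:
y(a) = -59 + a (y(a) = 2 - (61 - a) = 2 + (-61 + a) = -59 + a)
32131/y(23) + O(o)/(-4097) = 32131/(-59 + 23) + (-105 + 170)/(-4097) = 32131/(-36) + 65*(-1/4097) = 32131*(-1/36) - 65/4097 = -32131/36 - 65/4097 = -131643047/147492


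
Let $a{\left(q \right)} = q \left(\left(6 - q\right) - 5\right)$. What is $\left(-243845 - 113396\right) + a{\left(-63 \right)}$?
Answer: $-361273$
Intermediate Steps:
$a{\left(q \right)} = q \left(1 - q\right)$
$\left(-243845 - 113396\right) + a{\left(-63 \right)} = \left(-243845 - 113396\right) - 63 \left(1 - -63\right) = -357241 - 63 \left(1 + 63\right) = -357241 - 4032 = -361273$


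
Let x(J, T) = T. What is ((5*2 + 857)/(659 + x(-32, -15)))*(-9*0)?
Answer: 0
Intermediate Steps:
((5*2 + 857)/(659 + x(-32, -15)))*(-9*0) = ((5*2 + 857)/(659 - 15))*(-9*0) = ((10 + 857)/644)*0 = (867*(1/644))*0 = (867/644)*0 = 0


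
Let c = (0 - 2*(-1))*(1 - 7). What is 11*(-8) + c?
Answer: -100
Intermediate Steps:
c = -12 (c = (0 + 2)*(-6) = 2*(-6) = -12)
11*(-8) + c = 11*(-8) - 12 = -88 - 12 = -100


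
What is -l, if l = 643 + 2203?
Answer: -2846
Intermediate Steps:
l = 2846
-l = -1*2846 = -2846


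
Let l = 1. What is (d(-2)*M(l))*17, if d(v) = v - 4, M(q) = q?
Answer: -102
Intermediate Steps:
d(v) = -4 + v
(d(-2)*M(l))*17 = ((-4 - 2)*1)*17 = -6*1*17 = -6*17 = -102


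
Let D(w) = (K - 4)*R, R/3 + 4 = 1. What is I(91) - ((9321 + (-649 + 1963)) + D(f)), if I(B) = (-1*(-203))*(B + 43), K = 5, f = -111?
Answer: 16576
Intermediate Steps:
R = -9 (R = -12 + 3*1 = -12 + 3 = -9)
I(B) = 8729 + 203*B (I(B) = 203*(43 + B) = 8729 + 203*B)
D(w) = -9 (D(w) = (5 - 4)*(-9) = 1*(-9) = -9)
I(91) - ((9321 + (-649 + 1963)) + D(f)) = (8729 + 203*91) - ((9321 + (-649 + 1963)) - 9) = (8729 + 18473) - ((9321 + 1314) - 9) = 27202 - (10635 - 9) = 27202 - 1*10626 = 27202 - 10626 = 16576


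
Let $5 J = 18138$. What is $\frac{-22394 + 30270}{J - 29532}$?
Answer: $- \frac{19690}{64761} \approx -0.30404$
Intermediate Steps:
$J = \frac{18138}{5}$ ($J = \frac{1}{5} \cdot 18138 = \frac{18138}{5} \approx 3627.6$)
$\frac{-22394 + 30270}{J - 29532} = \frac{-22394 + 30270}{\frac{18138}{5} - 29532} = \frac{7876}{- \frac{129522}{5}} = 7876 \left(- \frac{5}{129522}\right) = - \frac{19690}{64761}$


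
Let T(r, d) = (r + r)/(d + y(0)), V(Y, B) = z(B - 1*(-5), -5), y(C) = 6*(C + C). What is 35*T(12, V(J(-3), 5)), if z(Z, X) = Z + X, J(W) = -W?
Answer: 168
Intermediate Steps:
y(C) = 12*C (y(C) = 6*(2*C) = 12*C)
z(Z, X) = X + Z
V(Y, B) = B (V(Y, B) = -5 + (B - 1*(-5)) = -5 + (B + 5) = -5 + (5 + B) = B)
T(r, d) = 2*r/d (T(r, d) = (r + r)/(d + 12*0) = (2*r)/(d + 0) = (2*r)/d = 2*r/d)
35*T(12, V(J(-3), 5)) = 35*(2*12/5) = 35*(2*12*(⅕)) = 35*(24/5) = 168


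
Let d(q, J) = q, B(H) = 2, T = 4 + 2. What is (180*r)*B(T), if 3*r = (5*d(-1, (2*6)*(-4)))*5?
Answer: -3000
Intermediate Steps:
T = 6
r = -25/3 (r = ((5*(-1))*5)/3 = (-5*5)/3 = (⅓)*(-25) = -25/3 ≈ -8.3333)
(180*r)*B(T) = (180*(-25/3))*2 = -1500*2 = -3000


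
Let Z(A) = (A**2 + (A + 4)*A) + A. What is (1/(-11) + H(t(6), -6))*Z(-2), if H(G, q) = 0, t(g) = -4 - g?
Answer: 2/11 ≈ 0.18182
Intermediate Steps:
Z(A) = A + A**2 + A*(4 + A) (Z(A) = (A**2 + (4 + A)*A) + A = (A**2 + A*(4 + A)) + A = A + A**2 + A*(4 + A))
(1/(-11) + H(t(6), -6))*Z(-2) = (1/(-11) + 0)*(-2*(5 + 2*(-2))) = (-1/11 + 0)*(-2*(5 - 4)) = -(-2)/11 = -1/11*(-2) = 2/11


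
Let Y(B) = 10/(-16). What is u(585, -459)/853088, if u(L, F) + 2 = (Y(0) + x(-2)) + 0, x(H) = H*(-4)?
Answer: 43/6824704 ≈ 6.3006e-6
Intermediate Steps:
x(H) = -4*H
Y(B) = -5/8 (Y(B) = 10*(-1/16) = -5/8)
u(L, F) = 43/8 (u(L, F) = -2 + ((-5/8 - 4*(-2)) + 0) = -2 + ((-5/8 + 8) + 0) = -2 + (59/8 + 0) = -2 + 59/8 = 43/8)
u(585, -459)/853088 = (43/8)/853088 = (43/8)*(1/853088) = 43/6824704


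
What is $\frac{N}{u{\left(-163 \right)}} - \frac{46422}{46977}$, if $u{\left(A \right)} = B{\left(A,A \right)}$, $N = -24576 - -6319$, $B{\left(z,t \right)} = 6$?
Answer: $- \frac{285979207}{93954} \approx -3043.8$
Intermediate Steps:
$N = -18257$ ($N = -24576 + 6319 = -18257$)
$u{\left(A \right)} = 6$
$\frac{N}{u{\left(-163 \right)}} - \frac{46422}{46977} = - \frac{18257}{6} - \frac{46422}{46977} = \left(-18257\right) \frac{1}{6} - \frac{15474}{15659} = - \frac{18257}{6} - \frac{15474}{15659} = - \frac{285979207}{93954}$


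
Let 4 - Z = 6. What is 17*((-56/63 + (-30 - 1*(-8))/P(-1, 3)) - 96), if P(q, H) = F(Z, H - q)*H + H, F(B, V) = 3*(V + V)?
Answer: -371722/225 ≈ -1652.1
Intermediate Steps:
Z = -2 (Z = 4 - 1*6 = 4 - 6 = -2)
F(B, V) = 6*V (F(B, V) = 3*(2*V) = 6*V)
P(q, H) = H + H*(-6*q + 6*H) (P(q, H) = (6*(H - q))*H + H = (-6*q + 6*H)*H + H = H*(-6*q + 6*H) + H = H + H*(-6*q + 6*H))
17*((-56/63 + (-30 - 1*(-8))/P(-1, 3)) - 96) = 17*((-56/63 + (-30 - 1*(-8))/((3*(1 - 6*(-1) + 6*3)))) - 96) = 17*((-56*1/63 + (-30 + 8)/((3*(1 + 6 + 18)))) - 96) = 17*((-8/9 - 22/(3*25)) - 96) = 17*((-8/9 - 22/75) - 96) = 17*(-266/225 - 96) = 17*(-21866/225) = -371722/225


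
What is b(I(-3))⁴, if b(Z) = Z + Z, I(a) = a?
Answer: 1296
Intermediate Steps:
b(Z) = 2*Z
b(I(-3))⁴ = (2*(-3))⁴ = (-6)⁴ = 1296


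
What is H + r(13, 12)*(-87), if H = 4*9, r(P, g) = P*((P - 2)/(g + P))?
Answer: -11541/25 ≈ -461.64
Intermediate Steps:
r(P, g) = P*(-2 + P)/(P + g) (r(P, g) = P*((-2 + P)/(P + g)) = P*(-2 + P)/(P + g))
H = 36
H + r(13, 12)*(-87) = 36 + (13*(-2 + 13)/(13 + 12))*(-87) = 36 + (13*11/25)*(-87) = 36 + (13*(1/25)*11)*(-87) = 36 + (143/25)*(-87) = 36 - 12441/25 = -11541/25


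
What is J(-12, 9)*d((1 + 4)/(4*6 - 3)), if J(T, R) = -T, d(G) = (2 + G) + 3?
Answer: 440/7 ≈ 62.857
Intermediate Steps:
d(G) = 5 + G
J(-12, 9)*d((1 + 4)/(4*6 - 3)) = (-1*(-12))*(5 + (1 + 4)/(4*6 - 3)) = 12*(5 + 5/(24 - 3)) = 12*(5 + 5/21) = 12*(110/21) = 440/7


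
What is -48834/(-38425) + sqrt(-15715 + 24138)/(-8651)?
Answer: 48834/38425 - sqrt(8423)/8651 ≈ 1.2603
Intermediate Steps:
-48834/(-38425) + sqrt(-15715 + 24138)/(-8651) = -48834*(-1/38425) + sqrt(8423)*(-1/8651) = 48834/38425 - sqrt(8423)/8651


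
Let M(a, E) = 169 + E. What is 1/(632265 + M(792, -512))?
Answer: 1/631922 ≈ 1.5825e-6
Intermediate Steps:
1/(632265 + M(792, -512)) = 1/(632265 + (169 - 512)) = 1/(632265 - 343) = 1/631922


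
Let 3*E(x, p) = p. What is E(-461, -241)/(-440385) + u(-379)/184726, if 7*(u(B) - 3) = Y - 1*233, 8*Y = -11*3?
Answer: 29826443/1952413428240 ≈ 1.5277e-5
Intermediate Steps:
Y = -33/8 (Y = (-11*3)/8 = (⅛)*(-33) = -33/8 ≈ -4.1250)
E(x, p) = p/3
u(B) = -247/8 (u(B) = 3 + (-33/8 - 1*233)/7 = 3 + (-33/8 - 233)/7 = 3 + (⅐)*(-1897/8) = 3 - 271/8 = -247/8)
E(-461, -241)/(-440385) + u(-379)/184726 = ((⅓)*(-241))/(-440385) - 247/8/184726 = -241/3*(-1/440385) - 247/8*1/184726 = 241/1321155 - 247/1477808 = 29826443/1952413428240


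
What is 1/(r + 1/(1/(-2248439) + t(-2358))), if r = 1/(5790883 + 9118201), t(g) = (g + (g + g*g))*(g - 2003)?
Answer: 812151862972075978386812/54440103643155717 ≈ 1.4918e+7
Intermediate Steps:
t(g) = (-2003 + g)*(g² + 2*g) (t(g) = (g + (g + g²))*(-2003 + g) = (g² + 2*g)*(-2003 + g) = (-2003 + g)*(g² + 2*g))
r = 1/14909084 ≈ 6.7073e-8
1/(r + 1/(1/(-2248439) + t(-2358))) = 1/(1/14909084 + 1/(1/(-2248439) - 2358*(-4006 + (-2358)² - 2001*(-2358)))) = 1/(1/14909084 + 1/(-1/2248439 - 2358*(-4006 + 5560164 + 4718358))) = 1/(1/14909084 + 1/(-1/2248439 - 2358*10274516)) = 1/(1/14909084 + 1/(-1/2248439 - 24227308728)) = 1/(1/14909084 + 1/(-54473625809075593/2248439)) = 1/(1/14909084 - 2248439/54473625809075593) = 1/(54440103643155717/812151862972075978386812) = 812151862972075978386812/54440103643155717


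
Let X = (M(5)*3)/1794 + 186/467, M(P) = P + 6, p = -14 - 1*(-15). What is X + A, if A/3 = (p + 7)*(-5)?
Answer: -33395555/279266 ≈ -119.58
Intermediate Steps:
p = 1 (p = -14 + 15 = 1)
M(P) = 6 + P
A = -120 (A = 3*((1 + 7)*(-5)) = 3*(8*(-5)) = 3*(-40) = -120)
X = 116365/279266 (X = ((6 + 5)*3)/1794 + 186/467 = (11*3)*(1/1794) + 186*(1/467) = 33*(1/1794) + 186/467 = 11/598 + 186/467 = 116365/279266 ≈ 0.41668)
X + A = 116365/279266 - 120 = -33395555/279266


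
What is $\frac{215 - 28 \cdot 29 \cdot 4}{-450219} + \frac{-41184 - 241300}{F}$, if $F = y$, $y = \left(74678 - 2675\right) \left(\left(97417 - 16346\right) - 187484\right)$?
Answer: $\frac{7788731067961}{1149867615882447} \approx 0.0067736$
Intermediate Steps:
$y = -7662055239$ ($y = 72003 \left(81071 - 187484\right) = 72003 \left(-106413\right) = -7662055239$)
$F = -7662055239$
$\frac{215 - 28 \cdot 29 \cdot 4}{-450219} + \frac{-41184 - 241300}{F} = \frac{215 - 28 \cdot 29 \cdot 4}{-450219} + \frac{-41184 - 241300}{-7662055239} = \left(215 - 3248\right) \left(- \frac{1}{450219}\right) + \left(-41184 - 241300\right) \left(- \frac{1}{7662055239}\right) = \left(215 - 3248\right) \left(- \frac{1}{450219}\right) - - \frac{282484}{7662055239} = \left(-3033\right) \left(- \frac{1}{450219}\right) + \frac{282484}{7662055239} = \frac{1011}{150073} + \frac{282484}{7662055239} = \frac{7788731067961}{1149867615882447}$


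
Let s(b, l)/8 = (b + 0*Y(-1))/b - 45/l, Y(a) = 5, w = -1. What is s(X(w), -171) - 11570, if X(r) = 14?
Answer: -219638/19 ≈ -11560.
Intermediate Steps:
s(b, l) = 8 - 360/l (s(b, l) = 8*((b + 0*5)/b - 45/l) = 8*((b + 0)/b - 45/l) = 8*(b/b - 45/l) = 8*(1 - 45/l) = 8 - 360/l)
s(X(w), -171) - 11570 = (8 - 360/(-171)) - 11570 = (8 - 360*(-1/171)) - 11570 = (8 + 40/19) - 11570 = 192/19 - 11570 = -219638/19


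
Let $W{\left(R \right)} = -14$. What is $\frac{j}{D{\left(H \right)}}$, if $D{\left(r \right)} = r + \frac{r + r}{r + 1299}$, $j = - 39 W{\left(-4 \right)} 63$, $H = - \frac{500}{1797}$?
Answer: $- \frac{72129922801209}{584349250} \approx -1.2344 \cdot 10^{5}$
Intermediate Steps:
$H = - \frac{500}{1797}$ ($H = \left(-500\right) \frac{1}{1797} = - \frac{500}{1797} \approx -0.27824$)
$j = 34398$ ($j = \left(-39\right) \left(-14\right) 63 = 546 \cdot 63 = 34398$)
$D{\left(r \right)} = r + \frac{2 r}{1299 + r}$
$\frac{j}{D{\left(H \right)}} = \frac{34398}{\left(- \frac{500}{1797}\right) \frac{1}{1299 - \frac{500}{1797}} \left(1301 - \frac{500}{1797}\right)} = \frac{34398}{\left(- \frac{500}{1797}\right) \frac{1}{\frac{2333803}{1797}} \cdot \frac{2337397}{1797}} = \frac{34398}{\left(- \frac{500}{1797}\right) \frac{1797}{2333803} \cdot \frac{2337397}{1797}} = \frac{34398}{- \frac{1168698500}{4193843991}} = 34398 \left(- \frac{4193843991}{1168698500}\right) = - \frac{72129922801209}{584349250}$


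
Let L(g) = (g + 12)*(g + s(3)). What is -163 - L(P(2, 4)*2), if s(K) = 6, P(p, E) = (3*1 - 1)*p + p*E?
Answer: -1243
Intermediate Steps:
P(p, E) = 2*p + E*p (P(p, E) = (3 - 1)*p + E*p = 2*p + E*p)
L(g) = (6 + g)*(12 + g) (L(g) = (g + 12)*(g + 6) = (12 + g)*(6 + g) = (6 + g)*(12 + g))
-163 - L(P(2, 4)*2) = -163 - (72 + ((2*(2 + 4))*2)**2 + 18*((2*(2 + 4))*2)) = -163 - (72 + ((2*6)*2)**2 + 18*((2*6)*2)) = -163 - (72 + (12*2)**2 + 18*(12*2)) = -163 - (72 + 24**2 + 18*24) = -163 - (72 + 576 + 432) = -163 - 1*1080 = -163 - 1080 = -1243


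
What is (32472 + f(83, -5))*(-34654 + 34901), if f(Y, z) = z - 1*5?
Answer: 8018114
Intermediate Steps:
f(Y, z) = -5 + z (f(Y, z) = z - 5 = -5 + z)
(32472 + f(83, -5))*(-34654 + 34901) = (32472 + (-5 - 5))*(-34654 + 34901) = (32472 - 10)*247 = 32462*247 = 8018114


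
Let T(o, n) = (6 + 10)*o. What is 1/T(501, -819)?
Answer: 1/8016 ≈ 0.00012475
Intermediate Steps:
T(o, n) = 16*o
1/T(501, -819) = 1/(16*501) = 1/8016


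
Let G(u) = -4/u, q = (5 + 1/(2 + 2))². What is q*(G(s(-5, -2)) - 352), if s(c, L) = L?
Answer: -77175/8 ≈ -9646.9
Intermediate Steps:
q = 441/16 (q = (5 + 1/4)² = (5 + ¼)² = (21/4)² = 441/16 ≈ 27.563)
q*(G(s(-5, -2)) - 352) = 441*(-4/(-2) - 352)/16 = 441*(-4*(-½) - 352)/16 = 441*(2 - 352)/16 = (441/16)*(-350) = -77175/8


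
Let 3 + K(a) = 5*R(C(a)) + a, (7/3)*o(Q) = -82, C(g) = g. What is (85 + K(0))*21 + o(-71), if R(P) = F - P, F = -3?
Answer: 9603/7 ≈ 1371.9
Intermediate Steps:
o(Q) = -246/7 (o(Q) = (3/7)*(-82) = -246/7)
R(P) = -3 - P
K(a) = -18 - 4*a (K(a) = -3 + (5*(-3 - a) + a) = -3 + ((-15 - 5*a) + a) = -3 + (-15 - 4*a) = -18 - 4*a)
(85 + K(0))*21 + o(-71) = (85 + (-18 - 4*0))*21 - 246/7 = (85 + (-18 + 0))*21 - 246/7 = (85 - 18)*21 - 246/7 = 67*21 - 246/7 = 1407 - 246/7 = 9603/7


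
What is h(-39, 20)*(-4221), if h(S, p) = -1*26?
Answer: 109746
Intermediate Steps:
h(S, p) = -26
h(-39, 20)*(-4221) = -26*(-4221) = 109746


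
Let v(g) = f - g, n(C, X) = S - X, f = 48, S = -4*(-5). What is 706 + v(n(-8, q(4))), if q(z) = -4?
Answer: 730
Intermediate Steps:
S = 20
n(C, X) = 20 - X
v(g) = 48 - g
706 + v(n(-8, q(4))) = 706 + (48 - (20 - 1*(-4))) = 706 + (48 - (20 + 4)) = 706 + (48 - 1*24) = 706 + (48 - 24) = 706 + 24 = 730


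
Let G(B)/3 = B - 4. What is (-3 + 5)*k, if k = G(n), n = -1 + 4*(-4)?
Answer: -126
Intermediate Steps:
n = -17 (n = -1 - 16 = -17)
G(B) = -12 + 3*B (G(B) = 3*(B - 4) = 3*(-4 + B) = -12 + 3*B)
k = -63 (k = -12 + 3*(-17) = -12 - 51 = -63)
(-3 + 5)*k = (-3 + 5)*(-63) = 2*(-63) = -126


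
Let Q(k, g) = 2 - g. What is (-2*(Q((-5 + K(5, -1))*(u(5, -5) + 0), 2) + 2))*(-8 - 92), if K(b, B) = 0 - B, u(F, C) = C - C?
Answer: 400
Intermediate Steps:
u(F, C) = 0
K(b, B) = -B
(-2*(Q((-5 + K(5, -1))*(u(5, -5) + 0), 2) + 2))*(-8 - 92) = (-2*((2 - 1*2) + 2))*(-8 - 92) = -2*((2 - 2) + 2)*(-100) = -2*(0 + 2)*(-100) = -2*2*(-100) = -4*(-100) = 400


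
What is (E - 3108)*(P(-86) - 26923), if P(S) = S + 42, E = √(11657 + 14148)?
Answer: 83813436 - 26967*√25805 ≈ 7.9481e+7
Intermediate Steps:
E = √25805 ≈ 160.64
P(S) = 42 + S
(E - 3108)*(P(-86) - 26923) = (√25805 - 3108)*((42 - 86) - 26923) = (-3108 + √25805)*(-44 - 26923) = (-3108 + √25805)*(-26967) = 83813436 - 26967*√25805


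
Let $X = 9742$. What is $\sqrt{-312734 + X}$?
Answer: $4 i \sqrt{18937} \approx 550.45 i$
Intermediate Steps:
$\sqrt{-312734 + X} = \sqrt{-312734 + 9742} = \sqrt{-302992} = 4 i \sqrt{18937}$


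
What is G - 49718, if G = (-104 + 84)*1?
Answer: -49738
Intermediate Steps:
G = -20 (G = -20*1 = -20)
G - 49718 = -20 - 49718 = -49738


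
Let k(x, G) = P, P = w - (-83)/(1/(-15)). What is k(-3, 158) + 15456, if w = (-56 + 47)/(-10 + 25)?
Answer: 71052/5 ≈ 14210.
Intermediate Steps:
w = -⅗ (w = -9/15 = -9*1/15 = -⅗ ≈ -0.60000)
P = -6228/5 (P = -⅗ - (-83)/(1/(-15)) = -⅗ - (-83)/(-1/15) = -⅗ - (-83)*(-15) = -⅗ - 1*1245 = -⅗ - 1245 = -6228/5 ≈ -1245.6)
k(x, G) = -6228/5
k(-3, 158) + 15456 = -6228/5 + 15456 = 71052/5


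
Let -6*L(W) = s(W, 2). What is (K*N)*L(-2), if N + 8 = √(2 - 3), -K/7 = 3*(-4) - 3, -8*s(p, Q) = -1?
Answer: 35/2 - 35*I/16 ≈ 17.5 - 2.1875*I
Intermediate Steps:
s(p, Q) = ⅛ (s(p, Q) = -⅛*(-1) = ⅛)
L(W) = -1/48 (L(W) = -⅙*⅛ = -1/48)
K = 105 (K = -7*(3*(-4) - 3) = -7*(-12 - 3) = -7*(-15) = 105)
N = -8 + I (N = -8 + √(2 - 3) = -8 + √(-1) = -8 + I ≈ -8.0 + 1.0*I)
(K*N)*L(-2) = (105*(-8 + I))*(-1/48) = (-840 + 105*I)*(-1/48) = 35/2 - 35*I/16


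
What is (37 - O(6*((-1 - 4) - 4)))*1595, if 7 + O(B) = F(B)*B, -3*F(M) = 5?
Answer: -73370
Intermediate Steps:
F(M) = -5/3 (F(M) = -⅓*5 = -5/3)
O(B) = -7 - 5*B/3
(37 - O(6*((-1 - 4) - 4)))*1595 = (37 - (-7 - 10*((-1 - 4) - 4)))*1595 = (37 - (-7 - 10*(-5 - 4)))*1595 = (37 - (-7 - 10*(-9)))*1595 = (37 - (-7 - 5/3*(-54)))*1595 = (37 - (-7 + 90))*1595 = (37 - 1*83)*1595 = (37 - 83)*1595 = -46*1595 = -73370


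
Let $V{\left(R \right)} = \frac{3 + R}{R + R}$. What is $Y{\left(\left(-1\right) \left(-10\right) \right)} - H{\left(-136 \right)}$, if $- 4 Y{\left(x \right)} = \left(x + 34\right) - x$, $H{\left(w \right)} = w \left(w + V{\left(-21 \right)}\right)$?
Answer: $- \frac{258247}{14} \approx -18446.0$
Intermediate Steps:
$V{\left(R \right)} = \frac{3 + R}{2 R}$
$H{\left(w \right)} = w \left(\frac{3}{7} + w\right)$ ($H{\left(w \right)} = w \left(w + \frac{3 - 21}{2 \left(-21\right)}\right) = w \left(w + \frac{1}{2} \left(- \frac{1}{21}\right) \left(-18\right)\right) = w \left(w + \frac{3}{7}\right) = w \left(\frac{3}{7} + w\right)$)
$Y{\left(x \right)} = - \frac{17}{2}$ ($Y{\left(x \right)} = - \frac{\left(x + 34\right) - x}{4} = - \frac{\left(34 + x\right) - x}{4} = \left(- \frac{1}{4}\right) 34 = - \frac{17}{2}$)
$Y{\left(\left(-1\right) \left(-10\right) \right)} - H{\left(-136 \right)} = - \frac{17}{2} - \frac{1}{7} \left(-136\right) \left(3 + 7 \left(-136\right)\right) = - \frac{17}{2} - \frac{1}{7} \left(-136\right) \left(3 - 952\right) = - \frac{17}{2} - \frac{1}{7} \left(-136\right) \left(-949\right) = - \frac{17}{2} - \frac{129064}{7} = - \frac{258247}{14}$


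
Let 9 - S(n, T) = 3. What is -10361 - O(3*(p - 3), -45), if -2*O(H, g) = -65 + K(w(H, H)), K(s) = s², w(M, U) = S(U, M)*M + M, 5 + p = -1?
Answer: 7467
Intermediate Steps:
p = -6 (p = -5 - 1 = -6)
S(n, T) = 6 (S(n, T) = 9 - 1*3 = 9 - 3 = 6)
w(M, U) = 7*M (w(M, U) = 6*M + M = 7*M)
O(H, g) = 65/2 - 49*H²/2 (O(H, g) = -(-65 + (7*H)²)/2 = -(-65 + 49*H²)/2 = 65/2 - 49*H²/2)
-10361 - O(3*(p - 3), -45) = -10361 - (65/2 - 49*9*(-6 - 3)²/2) = -10361 - (65/2 - 49*(3*(-9))²/2) = -10361 - (65/2 - 49/2*(-27)²) = -10361 - (65/2 - 49/2*729) = -10361 - (65/2 - 35721/2) = -10361 - 1*(-17828) = -10361 + 17828 = 7467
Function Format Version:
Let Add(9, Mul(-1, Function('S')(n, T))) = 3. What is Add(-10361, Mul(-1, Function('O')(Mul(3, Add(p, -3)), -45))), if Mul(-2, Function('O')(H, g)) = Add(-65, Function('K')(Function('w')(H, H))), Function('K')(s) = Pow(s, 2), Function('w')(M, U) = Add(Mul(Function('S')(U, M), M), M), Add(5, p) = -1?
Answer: 7467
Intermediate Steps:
p = -6 (p = Add(-5, -1) = -6)
Function('S')(n, T) = 6 (Function('S')(n, T) = Add(9, Mul(-1, 3)) = Add(9, -3) = 6)
Function('w')(M, U) = Mul(7, M) (Function('w')(M, U) = Add(Mul(6, M), M) = Mul(7, M))
Function('O')(H, g) = Add(Rational(65, 2), Mul(Rational(-49, 2), Pow(H, 2))) (Function('O')(H, g) = Mul(Rational(-1, 2), Add(-65, Pow(Mul(7, H), 2))) = Mul(Rational(-1, 2), Add(-65, Mul(49, Pow(H, 2)))) = Add(Rational(65, 2), Mul(Rational(-49, 2), Pow(H, 2))))
Add(-10361, Mul(-1, Function('O')(Mul(3, Add(p, -3)), -45))) = Add(-10361, Mul(-1, Add(Rational(65, 2), Mul(Rational(-49, 2), Pow(Mul(3, Add(-6, -3)), 2))))) = Add(-10361, Mul(-1, Add(Rational(65, 2), Mul(Rational(-49, 2), Pow(Mul(3, -9), 2))))) = Add(-10361, Mul(-1, Add(Rational(65, 2), Mul(Rational(-49, 2), Pow(-27, 2))))) = Add(-10361, Mul(-1, Add(Rational(65, 2), Mul(Rational(-49, 2), 729)))) = Add(-10361, Mul(-1, Add(Rational(65, 2), Rational(-35721, 2)))) = Add(-10361, Mul(-1, -17828)) = Add(-10361, 17828) = 7467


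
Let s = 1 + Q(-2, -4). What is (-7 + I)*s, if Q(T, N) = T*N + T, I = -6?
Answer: -91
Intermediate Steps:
Q(T, N) = T + N*T (Q(T, N) = N*T + T = T + N*T)
s = 7 (s = 1 - 2*(1 - 4) = 1 - 2*(-3) = 1 + 6 = 7)
(-7 + I)*s = (-7 - 6)*7 = -13*7 = -91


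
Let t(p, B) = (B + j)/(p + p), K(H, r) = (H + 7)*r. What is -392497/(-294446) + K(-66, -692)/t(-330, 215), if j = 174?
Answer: -7934130568747/114539494 ≈ -69270.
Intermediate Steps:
K(H, r) = r*(7 + H) (K(H, r) = (7 + H)*r = r*(7 + H))
t(p, B) = (174 + B)/(2*p) (t(p, B) = (B + 174)/(p + p) = (174 + B)/((2*p)) = (174 + B)*(1/(2*p)) = (174 + B)/(2*p))
-392497/(-294446) + K(-66, -692)/t(-330, 215) = -392497/(-294446) + (-692*(7 - 66))/(((½)*(174 + 215)/(-330))) = -392497*(-1/294446) + (-692*(-59))/(((½)*(-1/330)*389)) = 392497/294446 + 40828/(-389/660) = 392497/294446 + 40828*(-660/389) = 392497/294446 - 26946480/389 = -7934130568747/114539494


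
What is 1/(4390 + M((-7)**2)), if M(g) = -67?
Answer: 1/4323 ≈ 0.00023132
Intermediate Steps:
1/(4390 + M((-7)**2)) = 1/(4390 - 67) = 1/4323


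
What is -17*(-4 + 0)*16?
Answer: 1088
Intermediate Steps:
-17*(-4 + 0)*16 = -17*(-4)*16 = 68*16 = 1088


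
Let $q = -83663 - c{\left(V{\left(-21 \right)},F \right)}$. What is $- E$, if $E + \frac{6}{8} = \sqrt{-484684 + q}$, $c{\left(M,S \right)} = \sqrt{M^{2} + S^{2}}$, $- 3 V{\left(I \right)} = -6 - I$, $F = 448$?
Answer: $\frac{3}{4} - i \sqrt{568347 + \sqrt{200729}} \approx 0.75 - 754.18 i$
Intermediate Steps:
$V{\left(I \right)} = 2 + \frac{I}{3}$ ($V{\left(I \right)} = - \frac{-6 - I}{3} = 2 + \frac{I}{3}$)
$q = -83663 - \sqrt{200729}$ ($q = -83663 - \sqrt{\left(2 + \frac{1}{3} \left(-21\right)\right)^{2} + 448^{2}} = -83663 - \sqrt{\left(2 - 7\right)^{2} + 200704} = -83663 - \sqrt{\left(-5\right)^{2} + 200704} = -83663 - \sqrt{25 + 200704} = -83663 - \sqrt{200729} \approx -84111.0$)
$E = - \frac{3}{4} + \sqrt{-568347 - \sqrt{200729}}$ ($E = - \frac{3}{4} + \sqrt{-484684 - \left(83663 + \sqrt{200729}\right)} = - \frac{3}{4} + \sqrt{-568347 - \sqrt{200729}} \approx -0.75 + 754.18 i$)
$- E = - (- \frac{3}{4} + i \sqrt{568347 + \sqrt{200729}}) = \frac{3}{4} - i \sqrt{568347 + \sqrt{200729}}$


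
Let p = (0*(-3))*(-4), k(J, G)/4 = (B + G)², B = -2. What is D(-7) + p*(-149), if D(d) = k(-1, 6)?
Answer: 64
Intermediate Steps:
k(J, G) = 4*(-2 + G)²
p = 0 (p = 0*(-4) = 0)
D(d) = 64 (D(d) = 4*(-2 + 6)² = 4*4² = 4*16 = 64)
D(-7) + p*(-149) = 64 + 0*(-149) = 64 + 0 = 64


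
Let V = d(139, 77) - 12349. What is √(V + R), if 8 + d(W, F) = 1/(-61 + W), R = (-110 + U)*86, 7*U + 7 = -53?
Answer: I*√6723747030/546 ≈ 150.18*I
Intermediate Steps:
U = -60/7 (U = -1 + (⅐)*(-53) = -1 - 53/7 = -60/7 ≈ -8.5714)
R = -71380/7 (R = (-110 - 60/7)*86 = -830/7*86 = -71380/7 ≈ -10197.)
d(W, F) = -8 + 1/(-61 + W)
V = -963845/78 (V = (489 - 8*139)/(-61 + 139) - 12349 = (489 - 1112)/78 - 12349 = (1/78)*(-623) - 12349 = -623/78 - 12349 = -963845/78 ≈ -12357.)
√(V + R) = √(-963845/78 - 71380/7) = √(-12314555/546) = I*√6723747030/546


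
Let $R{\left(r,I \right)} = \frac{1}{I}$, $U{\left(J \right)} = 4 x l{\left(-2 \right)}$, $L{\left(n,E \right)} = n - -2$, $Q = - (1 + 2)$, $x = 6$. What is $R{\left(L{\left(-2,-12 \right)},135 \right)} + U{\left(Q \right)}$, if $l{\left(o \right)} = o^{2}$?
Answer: $\frac{12961}{135} \approx 96.007$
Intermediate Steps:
$Q = -3$ ($Q = \left(-1\right) 3 = -3$)
$L{\left(n,E \right)} = 2 + n$ ($L{\left(n,E \right)} = n + 2 = 2 + n$)
$U{\left(J \right)} = 96$ ($U{\left(J \right)} = 4 \cdot 6 \left(-2\right)^{2} = 24 \cdot 4 = 96$)
$R{\left(L{\left(-2,-12 \right)},135 \right)} + U{\left(Q \right)} = \frac{1}{135} + 96 = \frac{12961}{135}$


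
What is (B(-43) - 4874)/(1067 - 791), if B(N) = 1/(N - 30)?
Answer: -118601/6716 ≈ -17.659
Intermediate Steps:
B(N) = 1/(-30 + N)
(B(-43) - 4874)/(1067 - 791) = (1/(-30 - 43) - 4874)/(1067 - 791) = (1/(-73) - 4874)/276 = (-1/73 - 4874)*(1/276) = -355803/73*1/276 = -118601/6716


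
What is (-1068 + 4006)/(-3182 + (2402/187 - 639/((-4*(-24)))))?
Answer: -17580992/19004055 ≈ -0.92512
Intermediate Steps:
(-1068 + 4006)/(-3182 + (2402/187 - 639/((-4*(-24))))) = 2938/(-3182 + (2402*(1/187) - 639/96)) = 2938/(-3182 + (2402/187 - 639*1/96)) = 2938/(-3182 + (2402/187 - 213/32)) = 2938/(-3182 + 37033/5984) = 2938/(-19004055/5984) = 2938*(-5984/19004055) = -17580992/19004055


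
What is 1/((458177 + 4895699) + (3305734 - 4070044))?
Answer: 1/4589566 ≈ 2.1789e-7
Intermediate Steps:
1/((458177 + 4895699) + (3305734 - 4070044)) = 1/(5353876 - 764310) = 1/4589566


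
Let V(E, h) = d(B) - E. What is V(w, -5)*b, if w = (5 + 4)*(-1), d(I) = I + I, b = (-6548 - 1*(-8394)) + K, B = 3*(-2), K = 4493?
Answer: -19017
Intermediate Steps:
B = -6
b = 6339 (b = (-6548 - 1*(-8394)) + 4493 = (-6548 + 8394) + 4493 = 1846 + 4493 = 6339)
d(I) = 2*I
w = -9 (w = 9*(-1) = -9)
V(E, h) = -12 - E (V(E, h) = 2*(-6) - E = -12 - E)
V(w, -5)*b = (-12 - 1*(-9))*6339 = (-12 + 9)*6339 = -3*6339 = -19017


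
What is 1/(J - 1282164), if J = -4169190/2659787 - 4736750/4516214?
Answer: -6006083643209/7700799942161583731 ≈ -7.7993e-7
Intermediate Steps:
J = -15713850159455/6006083643209 (J = -4169190*1/2659787 - 4736750*1/4516214 = -4169190/2659787 - 2368375/2258107 = -15713850159455/6006083643209 ≈ -2.6163)
1/(J - 1282164) = 1/(-15713850159455/6006083643209 - 1282164) = 1/(-7700799942161583731/6006083643209) = -6006083643209/7700799942161583731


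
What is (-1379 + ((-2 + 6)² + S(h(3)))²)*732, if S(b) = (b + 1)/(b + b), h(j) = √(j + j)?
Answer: -1620221/2 + 2013*√6 ≈ -8.0518e+5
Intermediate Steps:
h(j) = √2*√j (h(j) = √(2*j) = √2*√j)
S(b) = (1 + b)/(2*b) (S(b) = (1 + b)/((2*b)) = (1 + b)*(1/(2*b)) = (1 + b)/(2*b))
(-1379 + ((-2 + 6)² + S(h(3)))²)*732 = (-1379 + ((-2 + 6)² + (1 + √2*√3)/(2*((√2*√3))))²)*732 = (-1379 + (4² + (1 + √6)/(2*(√6)))²)*732 = (-1379 + (16 + (√6/6)*(1 + √6)/2)²)*732 = (-1379 + (16 + √6*(1 + √6)/12)²)*732 = -1009428 + 732*(16 + √6*(1 + √6)/12)²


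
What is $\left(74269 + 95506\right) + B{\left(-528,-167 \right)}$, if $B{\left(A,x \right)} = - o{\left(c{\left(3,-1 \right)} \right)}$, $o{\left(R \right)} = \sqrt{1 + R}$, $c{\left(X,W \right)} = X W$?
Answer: $169775 - i \sqrt{2} \approx 1.6978 \cdot 10^{5} - 1.4142 i$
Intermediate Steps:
$c{\left(X,W \right)} = W X$
$B{\left(A,x \right)} = - i \sqrt{2}$ ($B{\left(A,x \right)} = - \sqrt{1 - 3} = - \sqrt{-2} = - i \sqrt{2}$)
$\left(74269 + 95506\right) + B{\left(-528,-167 \right)} = \left(74269 + 95506\right) - i \sqrt{2} = 169775 - i \sqrt{2}$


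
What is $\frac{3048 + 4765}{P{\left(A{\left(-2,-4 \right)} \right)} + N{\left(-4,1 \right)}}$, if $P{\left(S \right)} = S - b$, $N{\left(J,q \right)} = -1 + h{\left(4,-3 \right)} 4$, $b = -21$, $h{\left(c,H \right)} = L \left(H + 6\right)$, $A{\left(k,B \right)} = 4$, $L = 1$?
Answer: $\frac{7813}{36} \approx 217.03$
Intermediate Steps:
$h{\left(c,H \right)} = 6 + H$ ($h{\left(c,H \right)} = 1 \left(H + 6\right) = 1 \left(6 + H\right) = 6 + H$)
$N{\left(J,q \right)} = 11$ ($N{\left(J,q \right)} = -1 + \left(6 - 3\right) 4 = -1 + 3 \cdot 4 = -1 + 12 = 11$)
$P{\left(S \right)} = 21 + S$ ($P{\left(S \right)} = S - -21 = S + 21 = 21 + S$)
$\frac{3048 + 4765}{P{\left(A{\left(-2,-4 \right)} \right)} + N{\left(-4,1 \right)}} = \frac{3048 + 4765}{\left(21 + 4\right) + 11} = \frac{7813}{25 + 11} = \frac{7813}{36}$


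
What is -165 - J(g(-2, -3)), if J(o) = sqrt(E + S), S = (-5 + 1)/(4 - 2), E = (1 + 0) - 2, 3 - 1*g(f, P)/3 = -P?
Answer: -165 - I*sqrt(3) ≈ -165.0 - 1.732*I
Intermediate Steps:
g(f, P) = 9 + 3*P (g(f, P) = 9 - (-3)*P = 9 + 3*P)
E = -1 (E = 1 - 2 = -1)
S = -2 (S = -4/2 = -4*1/2 = -2)
J(o) = I*sqrt(3) (J(o) = sqrt(-1 - 2) = sqrt(-3) = I*sqrt(3))
-165 - J(g(-2, -3)) = -165 - I*sqrt(3)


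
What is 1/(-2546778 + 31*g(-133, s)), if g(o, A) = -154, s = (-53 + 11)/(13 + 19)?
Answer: -1/2551552 ≈ -3.9192e-7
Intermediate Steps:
s = -21/16 (s = -42/32 = -42*1/32 = -21/16 ≈ -1.3125)
1/(-2546778 + 31*g(-133, s)) = 1/(-2546778 + 31*(-154)) = 1/(-2546778 - 4774) = 1/(-2551552) = -1/2551552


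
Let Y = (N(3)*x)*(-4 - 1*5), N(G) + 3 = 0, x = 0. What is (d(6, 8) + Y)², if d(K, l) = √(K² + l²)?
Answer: 100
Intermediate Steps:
N(G) = -3 (N(G) = -3 + 0 = -3)
Y = 0 (Y = (-3*0)*(-4 - 1*5) = 0*(-4 - 5) = 0*(-9) = 0)
(d(6, 8) + Y)² = (√(6² + 8²) + 0)² = (√(36 + 64) + 0)² = (√100 + 0)² = (10 + 0)² = 10² = 100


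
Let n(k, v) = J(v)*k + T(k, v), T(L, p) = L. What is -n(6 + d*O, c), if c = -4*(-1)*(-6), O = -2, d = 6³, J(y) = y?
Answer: -9798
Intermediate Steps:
d = 216
c = -24 (c = 4*(-6) = -24)
n(k, v) = k + k*v (n(k, v) = v*k + k = k*v + k = k + k*v)
-n(6 + d*O, c) = -(6 + 216*(-2))*(1 - 24) = -(6 - 432)*(-23) = -(-426)*(-23) = -1*9798 = -9798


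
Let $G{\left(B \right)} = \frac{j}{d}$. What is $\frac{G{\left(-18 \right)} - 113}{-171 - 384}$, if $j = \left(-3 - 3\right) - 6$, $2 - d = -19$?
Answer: $\frac{53}{259} \approx 0.20463$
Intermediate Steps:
$d = 21$ ($d = 2 - -19 = 2 + 19 = 21$)
$j = -12$ ($j = -6 - 6 = -12$)
$G{\left(B \right)} = - \frac{4}{7}$ ($G{\left(B \right)} = - \frac{12}{21} = \left(-12\right) \frac{1}{21} = - \frac{4}{7}$)
$\frac{G{\left(-18 \right)} - 113}{-171 - 384} = \frac{- \frac{4}{7} - 113}{-171 - 384} = - \frac{795}{7 \left(-555\right)} = \left(- \frac{795}{7}\right) \left(- \frac{1}{555}\right) = \frac{53}{259}$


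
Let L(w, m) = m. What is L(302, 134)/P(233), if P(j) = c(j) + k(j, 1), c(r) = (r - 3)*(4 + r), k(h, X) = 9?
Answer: 134/54519 ≈ 0.0024579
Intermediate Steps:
c(r) = (-3 + r)*(4 + r)
P(j) = -3 + j + j² (P(j) = (-12 + j + j²) + 9 = -3 + j + j²)
L(302, 134)/P(233) = 134/(-3 + 233 + 233²) = 134/(-3 + 233 + 54289) = 134/54519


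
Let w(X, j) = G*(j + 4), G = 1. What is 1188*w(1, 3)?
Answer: 8316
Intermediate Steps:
w(X, j) = 4 + j (w(X, j) = 1*(j + 4) = 1*(4 + j) = 4 + j)
1188*w(1, 3) = 1188*(4 + 3) = 1188*7 = 8316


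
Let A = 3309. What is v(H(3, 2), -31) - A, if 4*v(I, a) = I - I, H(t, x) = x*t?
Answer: -3309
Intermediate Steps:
H(t, x) = t*x
v(I, a) = 0 (v(I, a) = (I - I)/4 = (¼)*0 = 0)
v(H(3, 2), -31) - A = 0 - 1*3309 = 0 - 3309 = -3309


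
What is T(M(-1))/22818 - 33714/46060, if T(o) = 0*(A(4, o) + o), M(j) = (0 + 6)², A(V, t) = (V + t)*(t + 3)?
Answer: -16857/23030 ≈ -0.73196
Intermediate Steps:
A(V, t) = (3 + t)*(V + t) (A(V, t) = (V + t)*(3 + t) = (3 + t)*(V + t))
M(j) = 36 (M(j) = 6² = 36)
T(o) = 0 (T(o) = 0*((o² + 3*4 + 3*o + 4*o) + o) = 0*((o² + 12 + 3*o + 4*o) + o) = 0*((12 + o² + 7*o) + o) = 0*(12 + o² + 8*o) = 0)
T(M(-1))/22818 - 33714/46060 = 0/22818 - 33714/46060 = 0*(1/22818) - 33714*1/46060 = 0 - 16857/23030 = -16857/23030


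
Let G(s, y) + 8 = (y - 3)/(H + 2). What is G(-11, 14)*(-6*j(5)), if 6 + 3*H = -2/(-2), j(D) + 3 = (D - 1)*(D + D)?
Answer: -5550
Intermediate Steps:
j(D) = -3 + 2*D*(-1 + D) (j(D) = -3 + (D - 1)*(D + D) = -3 + (-1 + D)*(2*D) = -3 + 2*D*(-1 + D))
H = -5/3 (H = -2 + (-2/(-2))/3 = -2 + (-2*(-½))/3 = -2 + (⅓)*1 = -2 + ⅓ = -5/3 ≈ -1.6667)
G(s, y) = -17 + 3*y (G(s, y) = -8 + (y - 3)/(-5/3 + 2) = -8 + (-3 + y)/(⅓) = -8 + (-3 + y)*3 = -8 + (-9 + 3*y) = -17 + 3*y)
G(-11, 14)*(-6*j(5)) = (-17 + 3*14)*(-6*(-3 - 2*5 + 2*5²)) = (-17 + 42)*(-6*(-3 - 10 + 2*25)) = 25*(-6*(-3 - 10 + 50)) = 25*(-6*37) = 25*(-222) = -5550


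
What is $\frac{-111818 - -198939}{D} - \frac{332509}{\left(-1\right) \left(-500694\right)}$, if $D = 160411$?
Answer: $- \frac{9717139225}{80316825234} \approx -0.12099$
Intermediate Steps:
$\frac{-111818 - -198939}{D} - \frac{332509}{\left(-1\right) \left(-500694\right)} = \frac{-111818 - -198939}{160411} - \frac{332509}{\left(-1\right) \left(-500694\right)} = \left(-111818 + 198939\right) \frac{1}{160411} - \frac{332509}{500694} = 87121 \cdot \frac{1}{160411} - \frac{332509}{500694} = \frac{87121}{160411} - \frac{332509}{500694} = - \frac{9717139225}{80316825234}$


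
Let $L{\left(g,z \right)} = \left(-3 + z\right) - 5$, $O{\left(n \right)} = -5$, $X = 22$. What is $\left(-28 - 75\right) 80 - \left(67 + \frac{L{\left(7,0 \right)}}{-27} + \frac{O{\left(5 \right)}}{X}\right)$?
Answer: $- \frac{4934399}{594} \approx -8307.1$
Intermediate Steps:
$L{\left(g,z \right)} = -8 + z$
$\left(-28 - 75\right) 80 - \left(67 + \frac{L{\left(7,0 \right)}}{-27} + \frac{O{\left(5 \right)}}{X}\right) = \left(-28 - 75\right) 80 - \left(67 - \frac{5}{22} + \frac{-8 + 0}{-27}\right) = \left(-28 - 75\right) 80 - \left(67 - \frac{5}{22} + \frac{8}{27}\right) = \left(-103\right) 80 - \frac{39839}{594} = -8240 - \frac{39839}{594} = - \frac{4934399}{594}$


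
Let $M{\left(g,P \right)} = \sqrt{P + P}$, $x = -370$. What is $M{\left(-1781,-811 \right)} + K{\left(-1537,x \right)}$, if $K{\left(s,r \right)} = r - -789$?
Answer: $419 + i \sqrt{1622} \approx 419.0 + 40.274 i$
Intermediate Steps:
$M{\left(g,P \right)} = \sqrt{2} \sqrt{P}$ ($M{\left(g,P \right)} = \sqrt{2 P} = \sqrt{2} \sqrt{P}$)
$K{\left(s,r \right)} = 789 + r$ ($K{\left(s,r \right)} = r + 789 = 789 + r$)
$M{\left(-1781,-811 \right)} + K{\left(-1537,x \right)} = \sqrt{2} \sqrt{-811} + \left(789 - 370\right) = \sqrt{2} i \sqrt{811} + 419 = i \sqrt{1622} + 419 = 419 + i \sqrt{1622}$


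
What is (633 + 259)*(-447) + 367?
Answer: -398357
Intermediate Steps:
(633 + 259)*(-447) + 367 = 892*(-447) + 367 = -398724 + 367 = -398357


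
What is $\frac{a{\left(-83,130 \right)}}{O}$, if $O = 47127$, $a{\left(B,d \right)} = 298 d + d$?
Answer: $\frac{1690}{2049} \approx 0.82479$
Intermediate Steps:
$a{\left(B,d \right)} = 299 d$
$\frac{a{\left(-83,130 \right)}}{O} = \frac{299 \cdot 130}{47127} = 38870 \cdot \frac{1}{47127} = \frac{1690}{2049}$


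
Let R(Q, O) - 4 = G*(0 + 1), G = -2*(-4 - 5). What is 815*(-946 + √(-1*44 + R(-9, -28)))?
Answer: -770990 + 815*I*√22 ≈ -7.7099e+5 + 3822.7*I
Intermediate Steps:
G = 18 (G = -2*(-9) = 18)
R(Q, O) = 22 (R(Q, O) = 4 + 18*(0 + 1) = 4 + 18*1 = 4 + 18 = 22)
815*(-946 + √(-1*44 + R(-9, -28))) = 815*(-946 + √(-1*44 + 22)) = 815*(-946 + √(-44 + 22)) = 815*(-946 + √(-22)) = 815*(-946 + I*√22) = -770990 + 815*I*√22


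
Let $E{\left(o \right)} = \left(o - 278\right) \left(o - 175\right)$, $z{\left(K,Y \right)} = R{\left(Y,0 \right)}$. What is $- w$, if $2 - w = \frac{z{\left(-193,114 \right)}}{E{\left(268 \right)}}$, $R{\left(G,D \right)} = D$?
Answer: $-2$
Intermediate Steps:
$z{\left(K,Y \right)} = 0$
$E{\left(o \right)} = \left(-278 + o\right) \left(-175 + o\right)$
$w = 2$ ($w = 2 - \frac{0}{48650 + 268^{2} - 121404} = 2 - \frac{0}{48650 + 71824 - 121404} = 2 - \frac{0}{-930} = 2 - 0 \left(- \frac{1}{930}\right) = 2 - 0 = 2 + 0 = 2$)
$- w = \left(-1\right) 2 = -2$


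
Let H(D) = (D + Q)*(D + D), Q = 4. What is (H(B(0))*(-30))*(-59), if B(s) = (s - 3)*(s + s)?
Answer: 0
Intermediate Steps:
B(s) = 2*s*(-3 + s) (B(s) = (-3 + s)*(2*s) = 2*s*(-3 + s))
H(D) = 2*D*(4 + D) (H(D) = (D + 4)*(D + D) = (4 + D)*(2*D) = 2*D*(4 + D))
(H(B(0))*(-30))*(-59) = ((2*(2*0*(-3 + 0))*(4 + 2*0*(-3 + 0)))*(-30))*(-59) = ((2*(2*0*(-3))*(4 + 2*0*(-3)))*(-30))*(-59) = ((2*0*(4 + 0))*(-30))*(-59) = ((2*0*4)*(-30))*(-59) = (0*(-30))*(-59) = 0*(-59) = 0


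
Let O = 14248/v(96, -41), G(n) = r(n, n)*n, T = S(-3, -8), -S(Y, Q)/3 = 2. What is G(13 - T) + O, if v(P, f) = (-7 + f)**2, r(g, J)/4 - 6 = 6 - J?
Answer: -151435/288 ≈ -525.82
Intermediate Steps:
S(Y, Q) = -6 (S(Y, Q) = -3*2 = -6)
r(g, J) = 48 - 4*J (r(g, J) = 24 + 4*(6 - J) = 24 + (24 - 4*J) = 48 - 4*J)
T = -6
G(n) = n*(48 - 4*n) (G(n) = (48 - 4*n)*n = n*(48 - 4*n))
O = 1781/288 (O = 14248/((-7 - 41)**2) = 14248/((-48)**2) = 14248/2304 = 14248*(1/2304) = 1781/288 ≈ 6.1840)
G(13 - T) + O = 4*(13 - 1*(-6))*(12 - (13 - 1*(-6))) + 1781/288 = 4*(13 + 6)*(12 - (13 + 6)) + 1781/288 = 4*19*(12 - 1*19) + 1781/288 = 4*19*(12 - 19) + 1781/288 = 4*19*(-7) + 1781/288 = -532 + 1781/288 = -151435/288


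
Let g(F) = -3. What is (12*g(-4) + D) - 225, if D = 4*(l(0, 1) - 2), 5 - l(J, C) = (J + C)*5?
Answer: -269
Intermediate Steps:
l(J, C) = 5 - 5*C - 5*J (l(J, C) = 5 - (J + C)*5 = 5 - (C + J)*5 = 5 - (5*C + 5*J) = 5 + (-5*C - 5*J) = 5 - 5*C - 5*J)
D = -8 (D = 4*((5 - 5*1 - 5*0) - 2) = 4*((5 - 5 + 0) - 2) = 4*(0 - 2) = 4*(-2) = -8)
(12*g(-4) + D) - 225 = (12*(-3) - 8) - 225 = (-36 - 8) - 225 = -44 - 225 = -269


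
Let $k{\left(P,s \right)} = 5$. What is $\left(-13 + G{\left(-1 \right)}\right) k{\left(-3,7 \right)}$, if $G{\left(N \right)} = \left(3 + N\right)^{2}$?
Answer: $-45$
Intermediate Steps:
$\left(-13 + G{\left(-1 \right)}\right) k{\left(-3,7 \right)} = \left(-13 + \left(3 - 1\right)^{2}\right) 5 = \left(-13 + 2^{2}\right) 5 = \left(-13 + 4\right) 5 = \left(-9\right) 5 = -45$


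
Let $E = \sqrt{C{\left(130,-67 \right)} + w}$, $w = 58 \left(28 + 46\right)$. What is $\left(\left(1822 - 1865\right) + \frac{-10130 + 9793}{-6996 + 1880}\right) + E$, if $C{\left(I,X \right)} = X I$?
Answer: $- \frac{219651}{5116} + 47 i \sqrt{2} \approx -42.934 + 66.468 i$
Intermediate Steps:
$C{\left(I,X \right)} = I X$
$w = 4292$ ($w = 58 \cdot 74 = 4292$)
$E = 47 i \sqrt{2}$ ($E = \sqrt{130 \left(-67\right) + 4292} = \sqrt{-8710 + 4292} = \sqrt{-4418} = 47 i \sqrt{2} \approx 66.468 i$)
$\left(\left(1822 - 1865\right) + \frac{-10130 + 9793}{-6996 + 1880}\right) + E = \left(\left(1822 - 1865\right) + \frac{-10130 + 9793}{-6996 + 1880}\right) + 47 i \sqrt{2} = \left(\left(1822 - 1865\right) - \frac{337}{-5116}\right) + 47 i \sqrt{2} = \left(-43 - - \frac{337}{5116}\right) + 47 i \sqrt{2} = \left(-43 + \frac{337}{5116}\right) + 47 i \sqrt{2} = - \frac{219651}{5116} + 47 i \sqrt{2}$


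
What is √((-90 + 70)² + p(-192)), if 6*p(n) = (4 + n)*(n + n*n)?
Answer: 4*I*√71791 ≈ 1071.8*I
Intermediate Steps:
p(n) = (4 + n)*(n + n²)/6 (p(n) = ((4 + n)*(n + n*n))/6 = ((4 + n)*(n + n²))/6 = (4 + n)*(n + n²)/6)
√((-90 + 70)² + p(-192)) = √((-90 + 70)² + (⅙)*(-192)*(4 + (-192)² + 5*(-192))) = √((-20)² + (⅙)*(-192)*(4 + 36864 - 960)) = √(400 + (⅙)*(-192)*35908) = √(400 - 1149056) = √(-1148656) = 4*I*√71791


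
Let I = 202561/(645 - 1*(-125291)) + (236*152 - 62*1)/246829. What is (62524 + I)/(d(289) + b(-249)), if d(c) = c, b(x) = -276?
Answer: 1943591598463885/404100540272 ≈ 4809.7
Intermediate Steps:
I = 54507697229/31084656944 (I = 202561/(645 + 125291) + (35872 - 62)*(1/246829) = 202561/125936 + 35810*(1/246829) = 202561*(1/125936) + 35810/246829 = 202561/125936 + 35810/246829 = 54507697229/31084656944 ≈ 1.7535)
(62524 + I)/(d(289) + b(-249)) = (62524 + 54507697229/31084656944)/(289 - 276) = (1943591598463885/31084656944)/13 = (1943591598463885/31084656944)*(1/13) = 1943591598463885/404100540272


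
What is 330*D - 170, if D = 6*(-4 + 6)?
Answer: 3790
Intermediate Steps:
D = 12 (D = 6*2 = 12)
330*D - 170 = 330*12 - 170 = 3960 - 170 = 3790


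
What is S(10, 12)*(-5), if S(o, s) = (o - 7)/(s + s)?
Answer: -5/8 ≈ -0.62500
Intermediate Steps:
S(o, s) = (-7 + o)/(2*s) (S(o, s) = (-7 + o)/((2*s)) = (-7 + o)*(1/(2*s)) = (-7 + o)/(2*s))
S(10, 12)*(-5) = ((½)*(-7 + 10)/12)*(-5) = ((½)*(1/12)*3)*(-5) = (⅛)*(-5) = -5/8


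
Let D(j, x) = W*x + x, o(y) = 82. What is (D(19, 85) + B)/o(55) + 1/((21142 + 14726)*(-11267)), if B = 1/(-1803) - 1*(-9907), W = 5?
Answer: 421678363796153/3319346037532 ≈ 127.04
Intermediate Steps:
B = 17862320/1803 (B = -1/1803 + 9907 = 17862320/1803 ≈ 9907.0)
D(j, x) = 6*x (D(j, x) = 5*x + x = 6*x)
(D(19, 85) + B)/o(55) + 1/((21142 + 14726)*(-11267)) = (6*85 + 17862320/1803)/82 + 1/((21142 + 14726)*(-11267)) = (510 + 17862320/1803)*(1/82) - 1/11267/35868 = (18781850/1803)*(1/82) + (1/35868)*(-1/11267) = 9390925/73923 - 1/404124756 = 421678363796153/3319346037532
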